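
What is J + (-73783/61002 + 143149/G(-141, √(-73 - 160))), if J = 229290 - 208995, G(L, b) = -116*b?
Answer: 1237961807/61002 + 143149*I*√233/27028 ≈ 20294.0 + 80.845*I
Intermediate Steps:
J = 20295
J + (-73783/61002 + 143149/G(-141, √(-73 - 160))) = 20295 + (-73783/61002 + 143149/((-116*√(-73 - 160)))) = 20295 + (-73783*1/61002 + 143149/((-116*I*√233))) = 20295 + (-73783/61002 + 143149/((-116*I*√233))) = 20295 + (-73783/61002 + 143149*(I*√233/27028)) = 20295 + (-73783/61002 + 143149*I*√233/27028) = 1237961807/61002 + 143149*I*√233/27028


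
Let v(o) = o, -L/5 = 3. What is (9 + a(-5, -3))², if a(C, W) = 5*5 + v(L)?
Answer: 361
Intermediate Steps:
L = -15 (L = -5*3 = -15)
a(C, W) = 10 (a(C, W) = 5*5 - 15 = 25 - 15 = 10)
(9 + a(-5, -3))² = (9 + 10)² = 19² = 361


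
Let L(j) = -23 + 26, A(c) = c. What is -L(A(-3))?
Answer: -3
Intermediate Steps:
L(j) = 3
-L(A(-3)) = -1*3 = -3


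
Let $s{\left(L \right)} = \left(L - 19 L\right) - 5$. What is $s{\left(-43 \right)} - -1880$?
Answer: $2649$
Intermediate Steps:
$s{\left(L \right)} = -5 - 18 L$ ($s{\left(L \right)} = - 18 L - 5 = -5 - 18 L$)
$s{\left(-43 \right)} - -1880 = \left(-5 - -774\right) - -1880 = \left(-5 + 774\right) + 1880 = 769 + 1880 = 2649$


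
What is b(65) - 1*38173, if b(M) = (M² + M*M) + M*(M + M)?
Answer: -21273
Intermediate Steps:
b(M) = 4*M² (b(M) = (M² + M²) + M*(2*M) = 2*M² + 2*M² = 4*M²)
b(65) - 1*38173 = 4*65² - 1*38173 = 4*4225 - 38173 = 16900 - 38173 = -21273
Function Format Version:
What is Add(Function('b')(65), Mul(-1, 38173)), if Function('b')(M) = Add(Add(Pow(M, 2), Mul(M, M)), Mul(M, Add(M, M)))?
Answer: -21273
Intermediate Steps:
Function('b')(M) = Mul(4, Pow(M, 2)) (Function('b')(M) = Add(Add(Pow(M, 2), Pow(M, 2)), Mul(M, Mul(2, M))) = Add(Mul(2, Pow(M, 2)), Mul(2, Pow(M, 2))) = Mul(4, Pow(M, 2)))
Add(Function('b')(65), Mul(-1, 38173)) = Add(Mul(4, Pow(65, 2)), Mul(-1, 38173)) = Add(Mul(4, 4225), -38173) = Add(16900, -38173) = -21273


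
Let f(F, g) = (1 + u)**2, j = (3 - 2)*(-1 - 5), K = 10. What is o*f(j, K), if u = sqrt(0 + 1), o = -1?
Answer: -4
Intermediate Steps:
j = -6 (j = 1*(-6) = -6)
u = 1 (u = sqrt(1) = 1)
f(F, g) = 4 (f(F, g) = (1 + 1)**2 = 2**2 = 4)
o*f(j, K) = -1*4 = -4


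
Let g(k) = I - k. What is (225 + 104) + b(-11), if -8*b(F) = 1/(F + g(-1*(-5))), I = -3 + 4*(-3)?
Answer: 81593/248 ≈ 329.00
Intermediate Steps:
I = -15 (I = -3 - 12 = -15)
g(k) = -15 - k
b(F) = -1/(8*(-20 + F)) (b(F) = -1/(8*(F + (-15 - (-1)*(-5)))) = -1/(8*(F + (-15 - 1*5))) = -1/(8*(F + (-15 - 5))) = -1/(8*(F - 20)) = -1/(8*(-20 + F)))
(225 + 104) + b(-11) = (225 + 104) - 1/(-160 + 8*(-11)) = 329 - 1/(-160 - 88) = 329 - 1/(-248) = 329 - 1*(-1/248) = 329 + 1/248 = 81593/248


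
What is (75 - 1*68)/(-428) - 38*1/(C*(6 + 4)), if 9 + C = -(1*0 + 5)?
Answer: 3821/14980 ≈ 0.25507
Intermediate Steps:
C = -14 (C = -9 - (1*0 + 5) = -9 - (0 + 5) = -9 - 1*5 = -9 - 5 = -14)
(75 - 1*68)/(-428) - 38*1/(C*(6 + 4)) = (75 - 1*68)/(-428) - 38*(-1/(14*(6 + 4))) = (75 - 68)*(-1/428) - 38/((-14*10)) = 7*(-1/428) - 38/(-140) = -7/428 - 38*(-1/140) = -7/428 + 19/70 = 3821/14980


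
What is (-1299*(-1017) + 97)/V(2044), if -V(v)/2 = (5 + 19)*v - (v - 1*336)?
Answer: -47185/3382 ≈ -13.952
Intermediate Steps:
V(v) = -672 - 46*v (V(v) = -2*((5 + 19)*v - (v - 1*336)) = -2*(24*v - (v - 336)) = -2*(24*v - (-336 + v)) = -2*(24*v + (336 - v)) = -2*(336 + 23*v) = -672 - 46*v)
(-1299*(-1017) + 97)/V(2044) = (-1299*(-1017) + 97)/(-672 - 46*2044) = (1321083 + 97)/(-672 - 94024) = 1321180/(-94696) = 1321180*(-1/94696) = -47185/3382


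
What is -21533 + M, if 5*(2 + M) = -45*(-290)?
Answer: -18925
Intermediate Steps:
M = 2608 (M = -2 + (-45*(-290))/5 = -2 + (1/5)*13050 = -2 + 2610 = 2608)
-21533 + M = -21533 + 2608 = -18925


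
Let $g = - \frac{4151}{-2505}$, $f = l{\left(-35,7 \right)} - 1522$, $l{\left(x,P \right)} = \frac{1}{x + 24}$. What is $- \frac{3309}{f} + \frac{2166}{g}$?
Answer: $\frac{30331921313}{23166731} \approx 1309.3$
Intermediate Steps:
$l{\left(x,P \right)} = \frac{1}{24 + x}$
$f = - \frac{16743}{11}$ ($f = \frac{1}{24 - 35} - 1522 = \frac{1}{-11} - 1522 = - \frac{1}{11} - 1522 = - \frac{16743}{11} \approx -1522.1$)
$g = \frac{4151}{2505}$ ($g = \left(-4151\right) \left(- \frac{1}{2505}\right) = \frac{4151}{2505} \approx 1.6571$)
$- \frac{3309}{f} + \frac{2166}{g} = - \frac{3309}{- \frac{16743}{11}} + \frac{2166}{\frac{4151}{2505}} = \left(-3309\right) \left(- \frac{11}{16743}\right) + 2166 \cdot \frac{2505}{4151} = \frac{12133}{5581} + \frac{5425830}{4151} = \frac{30331921313}{23166731}$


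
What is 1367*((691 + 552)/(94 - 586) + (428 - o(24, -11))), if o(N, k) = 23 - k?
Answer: 263291035/492 ≈ 5.3514e+5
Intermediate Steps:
1367*((691 + 552)/(94 - 586) + (428 - o(24, -11))) = 1367*((691 + 552)/(94 - 586) + (428 - (23 - 1*(-11)))) = 1367*(1243/(-492) + (428 - (23 + 11))) = 1367*(1243*(-1/492) + (428 - 1*34)) = 1367*(-1243/492 + (428 - 34)) = 1367*(-1243/492 + 394) = 1367*(192605/492) = 263291035/492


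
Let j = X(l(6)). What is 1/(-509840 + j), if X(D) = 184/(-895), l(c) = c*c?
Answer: -895/456306984 ≈ -1.9614e-6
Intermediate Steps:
l(c) = c**2
X(D) = -184/895 (X(D) = 184*(-1/895) = -184/895)
j = -184/895 ≈ -0.20559
1/(-509840 + j) = 1/(-509840 - 184/895) = 1/(-456306984/895) = -895/456306984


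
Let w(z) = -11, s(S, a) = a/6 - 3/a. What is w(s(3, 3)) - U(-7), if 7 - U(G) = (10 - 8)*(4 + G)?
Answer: -24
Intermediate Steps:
s(S, a) = -3/a + a/6 (s(S, a) = a*(1/6) - 3/a = a/6 - 3/a = -3/a + a/6)
U(G) = -1 - 2*G (U(G) = 7 - (10 - 8)*(4 + G) = 7 - 2*(4 + G) = 7 - (8 + 2*G) = 7 + (-8 - 2*G) = -1 - 2*G)
w(s(3, 3)) - U(-7) = -11 - (-1 - 2*(-7)) = -11 - (-1 + 14) = -11 - 1*13 = -11 - 13 = -24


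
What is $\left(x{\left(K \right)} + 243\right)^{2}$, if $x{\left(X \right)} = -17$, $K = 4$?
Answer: $51076$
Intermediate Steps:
$\left(x{\left(K \right)} + 243\right)^{2} = \left(-17 + 243\right)^{2} = 226^{2} = 51076$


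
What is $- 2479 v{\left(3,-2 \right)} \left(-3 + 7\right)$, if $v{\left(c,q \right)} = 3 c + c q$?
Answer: $-29748$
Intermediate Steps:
$- 2479 v{\left(3,-2 \right)} \left(-3 + 7\right) = - 2479 \cdot 3 \left(3 - 2\right) \left(-3 + 7\right) = - 2479 \cdot 3 \cdot 1 \cdot 4 = - 2479 \cdot 3 \cdot 4 = \left(-2479\right) 12 = -29748$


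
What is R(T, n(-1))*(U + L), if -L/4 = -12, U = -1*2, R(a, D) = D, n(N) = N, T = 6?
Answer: -46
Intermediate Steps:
U = -2
L = 48 (L = -4*(-12) = 48)
R(T, n(-1))*(U + L) = -(-2 + 48) = -1*46 = -46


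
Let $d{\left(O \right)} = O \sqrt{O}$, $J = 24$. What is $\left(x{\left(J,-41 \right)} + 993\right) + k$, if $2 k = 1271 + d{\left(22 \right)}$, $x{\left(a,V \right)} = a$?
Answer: $\frac{3305}{2} + 11 \sqrt{22} \approx 1704.1$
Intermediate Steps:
$d{\left(O \right)} = O^{\frac{3}{2}}$
$k = \frac{1271}{2} + 11 \sqrt{22}$ ($k = \frac{1271 + 22^{\frac{3}{2}}}{2} = \frac{1271 + 22 \sqrt{22}}{2} = \frac{1271}{2} + 11 \sqrt{22} \approx 687.09$)
$\left(x{\left(J,-41 \right)} + 993\right) + k = \left(24 + 993\right) + \left(\frac{1271}{2} + 11 \sqrt{22}\right) = 1017 + \left(\frac{1271}{2} + 11 \sqrt{22}\right) = \frac{3305}{2} + 11 \sqrt{22}$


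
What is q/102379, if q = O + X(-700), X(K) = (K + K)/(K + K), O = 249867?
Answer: 249868/102379 ≈ 2.4406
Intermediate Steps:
X(K) = 1 (X(K) = (2*K)/((2*K)) = (2*K)*(1/(2*K)) = 1)
q = 249868 (q = 249867 + 1 = 249868)
q/102379 = 249868/102379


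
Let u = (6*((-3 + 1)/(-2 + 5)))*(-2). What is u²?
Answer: 64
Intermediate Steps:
u = 8 (u = (6*(-2/3))*(-2) = (6*(-2*⅓))*(-2) = (6*(-⅔))*(-2) = -4*(-2) = 8)
u² = 8² = 64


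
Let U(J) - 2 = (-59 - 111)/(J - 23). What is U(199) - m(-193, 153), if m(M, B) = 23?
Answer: -1933/88 ≈ -21.966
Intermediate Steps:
U(J) = 2 - 170/(-23 + J) (U(J) = 2 + (-59 - 111)/(J - 23) = 2 - 170/(-23 + J))
U(199) - m(-193, 153) = 2*(-108 + 199)/(-23 + 199) - 1*23 = 2*91/176 - 23 = 2*(1/176)*91 - 23 = 91/88 - 23 = -1933/88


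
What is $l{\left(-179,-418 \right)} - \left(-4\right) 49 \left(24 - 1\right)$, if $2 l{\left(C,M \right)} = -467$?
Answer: $\frac{8549}{2} \approx 4274.5$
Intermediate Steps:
$l{\left(C,M \right)} = - \frac{467}{2}$ ($l{\left(C,M \right)} = \frac{1}{2} \left(-467\right) = - \frac{467}{2}$)
$l{\left(-179,-418 \right)} - \left(-4\right) 49 \left(24 - 1\right) = - \frac{467}{2} - \left(-4\right) 49 \left(24 - 1\right) = - \frac{467}{2} - \left(-196\right) 23 = - \frac{467}{2} - -4508 = - \frac{467}{2} + 4508 = \frac{8549}{2}$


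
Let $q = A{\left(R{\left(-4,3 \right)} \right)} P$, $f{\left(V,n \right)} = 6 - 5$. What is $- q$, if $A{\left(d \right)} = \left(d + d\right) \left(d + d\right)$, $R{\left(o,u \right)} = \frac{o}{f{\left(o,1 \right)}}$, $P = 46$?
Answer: $-2944$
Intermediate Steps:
$f{\left(V,n \right)} = 1$
$R{\left(o,u \right)} = o$ ($R{\left(o,u \right)} = \frac{o}{1} = o 1 = o$)
$A{\left(d \right)} = 4 d^{2}$ ($A{\left(d \right)} = 2 d 2 d = 4 d^{2}$)
$q = 2944$ ($q = 4 \left(-4\right)^{2} \cdot 46 = 4 \cdot 16 \cdot 46 = 64 \cdot 46 = 2944$)
$- q = \left(-1\right) 2944 = -2944$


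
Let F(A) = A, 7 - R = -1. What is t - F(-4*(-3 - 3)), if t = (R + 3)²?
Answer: 97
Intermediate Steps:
R = 8 (R = 7 - 1*(-1) = 7 + 1 = 8)
t = 121 (t = (8 + 3)² = 11² = 121)
t - F(-4*(-3 - 3)) = 121 - (-4)*(-3 - 3) = 121 - (-4)*(-6) = 121 - 1*24 = 121 - 24 = 97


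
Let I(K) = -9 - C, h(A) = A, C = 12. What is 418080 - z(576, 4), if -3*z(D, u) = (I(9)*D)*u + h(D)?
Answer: 402144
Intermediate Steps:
I(K) = -21 (I(K) = -9 - 1*12 = -9 - 12 = -21)
z(D, u) = -D/3 + 7*D*u (z(D, u) = -((-21*D)*u + D)/3 = -(-21*D*u + D)/3 = -(D - 21*D*u)/3 = -D/3 + 7*D*u)
418080 - z(576, 4) = 418080 - 576*(-1 + 21*4)/3 = 418080 - 576*(-1 + 84)/3 = 418080 - 576*83/3 = 418080 - 1*15936 = 418080 - 15936 = 402144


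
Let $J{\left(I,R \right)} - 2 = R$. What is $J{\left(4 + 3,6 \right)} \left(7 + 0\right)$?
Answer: $56$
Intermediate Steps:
$J{\left(I,R \right)} = 2 + R$
$J{\left(4 + 3,6 \right)} \left(7 + 0\right) = \left(2 + 6\right) \left(7 + 0\right) = 8 \cdot 7 = 56$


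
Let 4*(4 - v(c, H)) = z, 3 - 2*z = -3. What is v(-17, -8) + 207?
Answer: 841/4 ≈ 210.25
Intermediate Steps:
z = 3 (z = 3/2 - 1/2*(-3) = 3/2 + 3/2 = 3)
v(c, H) = 13/4 (v(c, H) = 4 - 1/4*3 = 4 - 3/4 = 13/4)
v(-17, -8) + 207 = 13/4 + 207 = 841/4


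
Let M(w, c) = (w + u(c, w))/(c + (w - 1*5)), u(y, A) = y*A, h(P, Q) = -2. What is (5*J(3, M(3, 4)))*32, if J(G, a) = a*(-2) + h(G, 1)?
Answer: -2720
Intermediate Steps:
u(y, A) = A*y
M(w, c) = (w + c*w)/(-5 + c + w) (M(w, c) = (w + w*c)/(c + (w - 1*5)) = (w + c*w)/(c + (w - 5)) = (w + c*w)/(c + (-5 + w)) = (w + c*w)/(-5 + c + w))
J(G, a) = -2 - 2*a (J(G, a) = a*(-2) - 2 = -2*a - 2 = -2 - 2*a)
(5*J(3, M(3, 4)))*32 = (5*(-2 - 6*(1 + 4)/(-5 + 4 + 3)))*32 = (5*(-2 - 6*5/2))*32 = (5*(-2 - 2*15/2))*32 = (5*(-2 - 15))*32 = (5*(-17))*32 = -85*32 = -2720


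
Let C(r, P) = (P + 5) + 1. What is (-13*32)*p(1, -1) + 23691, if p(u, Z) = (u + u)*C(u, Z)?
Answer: 19531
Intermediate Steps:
C(r, P) = 6 + P (C(r, P) = (5 + P) + 1 = 6 + P)
p(u, Z) = 2*u*(6 + Z) (p(u, Z) = (u + u)*(6 + Z) = (2*u)*(6 + Z) = 2*u*(6 + Z))
(-13*32)*p(1, -1) + 23691 = (-13*32)*(2*1*(6 - 1)) + 23691 = -832*5 + 23691 = -416*10 + 23691 = -4160 + 23691 = 19531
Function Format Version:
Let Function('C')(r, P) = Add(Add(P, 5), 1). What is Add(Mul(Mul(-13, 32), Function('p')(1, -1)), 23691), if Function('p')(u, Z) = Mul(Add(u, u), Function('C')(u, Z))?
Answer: 19531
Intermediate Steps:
Function('C')(r, P) = Add(6, P) (Function('C')(r, P) = Add(Add(5, P), 1) = Add(6, P))
Function('p')(u, Z) = Mul(2, u, Add(6, Z)) (Function('p')(u, Z) = Mul(Add(u, u), Add(6, Z)) = Mul(Mul(2, u), Add(6, Z)) = Mul(2, u, Add(6, Z)))
Add(Mul(Mul(-13, 32), Function('p')(1, -1)), 23691) = Add(Mul(Mul(-13, 32), Mul(2, 1, Add(6, -1))), 23691) = Add(Mul(-416, Mul(2, 1, 5)), 23691) = Add(Mul(-416, 10), 23691) = Add(-4160, 23691) = 19531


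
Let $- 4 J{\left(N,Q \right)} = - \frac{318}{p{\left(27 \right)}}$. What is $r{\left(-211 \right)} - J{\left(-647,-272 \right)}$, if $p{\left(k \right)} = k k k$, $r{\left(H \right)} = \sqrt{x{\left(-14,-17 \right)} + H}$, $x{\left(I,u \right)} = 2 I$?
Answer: $- \frac{53}{13122} + i \sqrt{239} \approx -0.004039 + 15.46 i$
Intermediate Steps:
$r{\left(H \right)} = \sqrt{-28 + H}$ ($r{\left(H \right)} = \sqrt{2 \left(-14\right) + H} = \sqrt{-28 + H}$)
$p{\left(k \right)} = k^{3}$ ($p{\left(k \right)} = k^{2} k = k^{3}$)
$J{\left(N,Q \right)} = \frac{53}{13122}$ ($J{\left(N,Q \right)} = - \frac{\left(-318\right) \frac{1}{27^{3}}}{4} = - \frac{\left(-318\right) \frac{1}{19683}}{4} = \left(- \frac{1}{4}\right) \left(- \frac{106}{6561}\right) = \frac{53}{13122}$)
$r{\left(-211 \right)} - J{\left(-647,-272 \right)} = \sqrt{-28 - 211} - \frac{53}{13122} = \sqrt{-239} - \frac{53}{13122} = i \sqrt{239} - \frac{53}{13122} = - \frac{53}{13122} + i \sqrt{239}$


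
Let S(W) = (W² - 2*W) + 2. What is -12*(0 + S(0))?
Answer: -24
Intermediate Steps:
S(W) = 2 + W² - 2*W
-12*(0 + S(0)) = -12*(0 + (2 + 0² - 2*0)) = -12*(0 + (2 + 0 + 0)) = -12*(0 + 2) = -12*2 = -24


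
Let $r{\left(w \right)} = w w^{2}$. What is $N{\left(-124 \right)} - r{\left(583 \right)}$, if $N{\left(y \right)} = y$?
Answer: $-198155411$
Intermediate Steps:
$r{\left(w \right)} = w^{3}$
$N{\left(-124 \right)} - r{\left(583 \right)} = -124 - 583^{3} = -124 - 198155287 = -198155411$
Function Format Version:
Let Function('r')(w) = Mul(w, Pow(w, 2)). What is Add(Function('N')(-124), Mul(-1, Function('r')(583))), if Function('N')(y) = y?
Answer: -198155411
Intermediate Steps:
Function('r')(w) = Pow(w, 3)
Add(Function('N')(-124), Mul(-1, Function('r')(583))) = Add(-124, Mul(-1, Pow(583, 3))) = Add(-124, Mul(-1, 198155287)) = Add(-124, -198155287) = -198155411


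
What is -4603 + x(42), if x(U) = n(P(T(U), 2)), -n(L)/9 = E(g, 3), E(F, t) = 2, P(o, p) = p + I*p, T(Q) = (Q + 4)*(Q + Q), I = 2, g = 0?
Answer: -4621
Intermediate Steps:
T(Q) = 2*Q*(4 + Q) (T(Q) = (4 + Q)*(2*Q) = 2*Q*(4 + Q))
P(o, p) = 3*p (P(o, p) = p + 2*p = 3*p)
n(L) = -18 (n(L) = -9*2 = -18)
x(U) = -18
-4603 + x(42) = -4603 - 18 = -4621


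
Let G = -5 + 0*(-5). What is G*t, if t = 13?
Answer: -65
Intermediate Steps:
G = -5 (G = -5 + 0 = -5)
G*t = -5*13 = -65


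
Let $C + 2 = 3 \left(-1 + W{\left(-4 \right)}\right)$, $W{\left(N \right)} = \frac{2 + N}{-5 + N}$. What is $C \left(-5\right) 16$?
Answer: $\frac{1040}{3} \approx 346.67$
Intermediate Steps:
$W{\left(N \right)} = \frac{2 + N}{-5 + N}$
$C = - \frac{13}{3}$ ($C = -2 + 3 \left(-1 + \frac{2 - 4}{-5 - 4}\right) = -2 + 3 \left(-1 + \frac{1}{-9} \left(-2\right)\right) = -2 + 3 \left(-1 - - \frac{2}{9}\right) = -2 + 3 \left(-1 + \frac{2}{9}\right) = -2 + 3 \left(- \frac{7}{9}\right) = -2 - \frac{7}{3} = - \frac{13}{3} \approx -4.3333$)
$C \left(-5\right) 16 = \left(- \frac{13}{3}\right) \left(-5\right) 16 = \frac{65}{3} \cdot 16 = \frac{1040}{3}$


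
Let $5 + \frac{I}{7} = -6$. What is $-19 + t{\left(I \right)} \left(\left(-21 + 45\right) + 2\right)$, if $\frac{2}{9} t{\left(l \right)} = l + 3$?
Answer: $-8677$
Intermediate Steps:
$I = -77$ ($I = -35 + 7 \left(-6\right) = -35 - 42 = -77$)
$t{\left(l \right)} = \frac{27}{2} + \frac{9 l}{2}$ ($t{\left(l \right)} = \frac{9 \left(l + 3\right)}{2} = \frac{9 \left(3 + l\right)}{2} = \frac{27}{2} + \frac{9 l}{2}$)
$-19 + t{\left(I \right)} \left(\left(-21 + 45\right) + 2\right) = -19 + \left(\frac{27}{2} + \frac{9}{2} \left(-77\right)\right) \left(\left(-21 + 45\right) + 2\right) = -19 + \left(\frac{27}{2} - \frac{693}{2}\right) \left(24 + 2\right) = -19 - 8658 = -8677$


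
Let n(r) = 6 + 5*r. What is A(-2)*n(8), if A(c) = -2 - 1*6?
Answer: -368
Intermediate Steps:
A(c) = -8 (A(c) = -2 - 6 = -8)
A(-2)*n(8) = -8*(6 + 5*8) = -8*(6 + 40) = -8*46 = -368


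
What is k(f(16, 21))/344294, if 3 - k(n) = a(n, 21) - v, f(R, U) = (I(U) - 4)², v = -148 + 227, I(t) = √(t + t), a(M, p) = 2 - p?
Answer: 101/344294 ≈ 0.00029335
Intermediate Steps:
I(t) = √2*√t (I(t) = √(2*t) = √2*√t)
v = 79
f(R, U) = (-4 + √2*√U)² (f(R, U) = (√2*√U - 4)² = (-4 + √2*√U)²)
k(n) = 101 (k(n) = 3 - ((2 - 1*21) - 1*79) = 3 - ((2 - 21) - 79) = 3 - (-19 - 79) = 3 - 1*(-98) = 3 + 98 = 101)
k(f(16, 21))/344294 = 101/344294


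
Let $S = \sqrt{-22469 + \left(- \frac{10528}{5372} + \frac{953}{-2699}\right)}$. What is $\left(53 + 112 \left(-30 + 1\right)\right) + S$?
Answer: $-3195 + \frac{2 i \sqrt{73811877093542690}}{3624757} \approx -3195.0 + 149.9 i$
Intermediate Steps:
$S = \frac{2 i \sqrt{73811877093542690}}{3624757}$ ($S = \sqrt{-22469 + \left(\left(-10528\right) \frac{1}{5372} + 953 \left(- \frac{1}{2699}\right)\right)} = \sqrt{-22469 - \frac{8383647}{3624757}} = \sqrt{- \frac{81453048680}{3624757}} = \frac{2 i \sqrt{73811877093542690}}{3624757} \approx 149.9 i$)
$\left(53 + 112 \left(-30 + 1\right)\right) + S = \left(53 + 112 \left(-30 + 1\right)\right) + \frac{2 i \sqrt{73811877093542690}}{3624757} = \left(53 + 112 \left(-29\right)\right) + \frac{2 i \sqrt{73811877093542690}}{3624757} = \left(53 - 3248\right) + \frac{2 i \sqrt{73811877093542690}}{3624757} = -3195 + \frac{2 i \sqrt{73811877093542690}}{3624757}$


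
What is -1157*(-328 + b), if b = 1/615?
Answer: 233388883/615 ≈ 3.7949e+5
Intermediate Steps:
b = 1/615 ≈ 0.0016260
-1157*(-328 + b) = -1157*(-328 + 1/615) = -1157*(-201719/615) = 233388883/615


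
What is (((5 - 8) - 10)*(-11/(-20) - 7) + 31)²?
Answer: 5276209/400 ≈ 13191.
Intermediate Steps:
(((5 - 8) - 10)*(-11/(-20) - 7) + 31)² = ((-3 - 10)*(-11*(-1/20) - 7) + 31)² = (-13*(11/20 - 7) + 31)² = (-13*(-129/20) + 31)² = (1677/20 + 31)² = (2297/20)² = 5276209/400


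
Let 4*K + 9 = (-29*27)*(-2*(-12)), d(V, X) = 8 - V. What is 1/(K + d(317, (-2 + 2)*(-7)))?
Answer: -4/20037 ≈ -0.00019963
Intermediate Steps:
K = -18801/4 (K = -9/4 + ((-29*27)*(-2*(-12)))/4 = -9/4 + (-783*24)/4 = -9/4 + (¼)*(-18792) = -9/4 - 4698 = -18801/4 ≈ -4700.3)
1/(K + d(317, (-2 + 2)*(-7))) = 1/(-18801/4 + (8 - 1*317)) = 1/(-18801/4 + (8 - 317)) = 1/(-18801/4 - 309) = 1/(-20037/4) = -4/20037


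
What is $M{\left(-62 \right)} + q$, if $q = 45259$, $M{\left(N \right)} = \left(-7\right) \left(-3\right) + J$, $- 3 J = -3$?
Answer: $45281$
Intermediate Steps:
$J = 1$ ($J = \left(- \frac{1}{3}\right) \left(-3\right) = 1$)
$M{\left(N \right)} = 22$ ($M{\left(N \right)} = \left(-7\right) \left(-3\right) + 1 = 21 + 1 = 22$)
$M{\left(-62 \right)} + q = 22 + 45259 = 45281$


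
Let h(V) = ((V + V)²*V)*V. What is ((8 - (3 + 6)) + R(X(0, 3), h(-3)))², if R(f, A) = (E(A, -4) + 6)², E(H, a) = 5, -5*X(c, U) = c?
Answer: 14400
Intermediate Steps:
X(c, U) = -c/5
h(V) = 4*V⁴ (h(V) = ((2*V)²*V)*V = ((4*V²)*V)*V = (4*V³)*V = 4*V⁴)
R(f, A) = 121 (R(f, A) = (5 + 6)² = 11² = 121)
((8 - (3 + 6)) + R(X(0, 3), h(-3)))² = ((8 - (3 + 6)) + 121)² = ((8 - 1*9) + 121)² = ((8 - 9) + 121)² = (-1 + 121)² = 120² = 14400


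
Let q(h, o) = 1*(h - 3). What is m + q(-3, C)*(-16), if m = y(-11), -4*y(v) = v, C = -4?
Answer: 395/4 ≈ 98.750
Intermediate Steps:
q(h, o) = -3 + h (q(h, o) = 1*(-3 + h) = -3 + h)
y(v) = -v/4
m = 11/4 (m = -¼*(-11) = 11/4 ≈ 2.7500)
m + q(-3, C)*(-16) = 11/4 + (-3 - 3)*(-16) = 11/4 - 6*(-16) = 11/4 + 96 = 395/4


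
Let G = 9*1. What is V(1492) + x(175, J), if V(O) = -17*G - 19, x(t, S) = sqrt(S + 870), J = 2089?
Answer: -172 + sqrt(2959) ≈ -117.60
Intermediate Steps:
G = 9
x(t, S) = sqrt(870 + S)
V(O) = -172 (V(O) = -17*9 - 19 = -153 - 19 = -172)
V(1492) + x(175, J) = -172 + sqrt(870 + 2089) = -172 + sqrt(2959)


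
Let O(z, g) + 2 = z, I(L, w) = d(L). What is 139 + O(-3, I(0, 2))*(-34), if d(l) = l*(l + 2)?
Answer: 309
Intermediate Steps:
d(l) = l*(2 + l)
I(L, w) = L*(2 + L)
O(z, g) = -2 + z
139 + O(-3, I(0, 2))*(-34) = 139 + (-2 - 3)*(-34) = 139 - 5*(-34) = 139 + 170 = 309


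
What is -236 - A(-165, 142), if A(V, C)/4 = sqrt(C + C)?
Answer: -236 - 8*sqrt(71) ≈ -303.41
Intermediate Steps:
A(V, C) = 4*sqrt(2)*sqrt(C) (A(V, C) = 4*sqrt(C + C) = 4*sqrt(2*C) = 4*(sqrt(2)*sqrt(C)) = 4*sqrt(2)*sqrt(C))
-236 - A(-165, 142) = -236 - 4*sqrt(2)*sqrt(142) = -236 - 8*sqrt(71)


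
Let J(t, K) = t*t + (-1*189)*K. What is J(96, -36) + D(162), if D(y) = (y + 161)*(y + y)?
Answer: 120672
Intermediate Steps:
D(y) = 2*y*(161 + y) (D(y) = (161 + y)*(2*y) = 2*y*(161 + y))
J(t, K) = t**2 - 189*K
J(96, -36) + D(162) = (96**2 - 189*(-36)) + 2*162*(161 + 162) = (9216 + 6804) + 2*162*323 = 16020 + 104652 = 120672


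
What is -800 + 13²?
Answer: -631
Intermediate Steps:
-800 + 13² = -800 + 169 = -631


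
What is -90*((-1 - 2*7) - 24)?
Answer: 3510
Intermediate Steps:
-90*((-1 - 2*7) - 24) = -90*((-1 - 14) - 24) = -90*(-15 - 24) = -90*(-39) = 3510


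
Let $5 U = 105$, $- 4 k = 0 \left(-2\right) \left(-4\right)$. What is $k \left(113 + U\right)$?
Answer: $0$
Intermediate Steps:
$k = 0$ ($k = - \frac{0 \left(-2\right) \left(-4\right)}{4} = - \frac{0 \left(-4\right)}{4} = \left(- \frac{1}{4}\right) 0 = 0$)
$U = 21$ ($U = \frac{1}{5} \cdot 105 = 21$)
$k \left(113 + U\right) = 0 \left(113 + 21\right) = 0 \cdot 134 = 0$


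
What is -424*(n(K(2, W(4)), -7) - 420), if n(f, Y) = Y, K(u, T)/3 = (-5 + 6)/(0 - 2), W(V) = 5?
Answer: 181048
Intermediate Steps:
K(u, T) = -3/2 (K(u, T) = 3*((-5 + 6)/(0 - 2)) = 3*(1/(-2)) = 3*(1*(-½)) = 3*(-½) = -3/2)
-424*(n(K(2, W(4)), -7) - 420) = -424*(-7 - 420) = -424*(-427) = 181048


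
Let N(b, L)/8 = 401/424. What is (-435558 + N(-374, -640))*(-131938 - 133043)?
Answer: 6116867245713/53 ≈ 1.1541e+11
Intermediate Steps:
N(b, L) = 401/53 (N(b, L) = 8*(401/424) = 401/53)
(-435558 + N(-374, -640))*(-131938 - 133043) = (-435558 + 401/53)*(-131938 - 133043) = -23084173/53*(-264981) = 6116867245713/53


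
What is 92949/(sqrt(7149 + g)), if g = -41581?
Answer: -92949*I*sqrt(538)/4304 ≈ -500.91*I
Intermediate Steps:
92949/(sqrt(7149 + g)) = 92949/(sqrt(7149 - 41581)) = 92949/(sqrt(-34432)) = 92949/((8*I*sqrt(538))) = 92949*(-I*sqrt(538)/4304) = -92949*I*sqrt(538)/4304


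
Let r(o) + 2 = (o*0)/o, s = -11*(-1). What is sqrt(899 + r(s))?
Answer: sqrt(897) ≈ 29.950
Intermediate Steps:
s = 11
r(o) = -2 (r(o) = -2 + (o*0)/o = -2 + 0/o = -2 + 0 = -2)
sqrt(899 + r(s)) = sqrt(899 - 2) = sqrt(897)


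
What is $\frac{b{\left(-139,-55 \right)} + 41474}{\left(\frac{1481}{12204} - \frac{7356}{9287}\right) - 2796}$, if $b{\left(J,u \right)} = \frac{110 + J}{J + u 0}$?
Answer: $- \frac{130677419088684}{8811782646223} \approx -14.83$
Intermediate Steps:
$b{\left(J,u \right)} = \frac{110 + J}{J}$ ($b{\left(J,u \right)} = \frac{110 + J}{J + 0} = \frac{110 + J}{J}$)
$\frac{b{\left(-139,-55 \right)} + 41474}{\left(\frac{1481}{12204} - \frac{7356}{9287}\right) - 2796} = \frac{\frac{110 - 139}{-139} + 41474}{\left(\frac{1481}{12204} - \frac{7356}{9287}\right) - 2796} = \frac{\left(- \frac{1}{139}\right) \left(-29\right) + 41474}{\left(1481 \cdot \frac{1}{12204} - \frac{7356}{9287}\right) - 2796} = \frac{\frac{29}{139} + 41474}{\left(\frac{1481}{12204} - \frac{7356}{9287}\right) - 2796} = \frac{5764915}{139 \left(- \frac{76018577}{113338548} - 2796\right)} = \frac{5764915}{139 \left(- \frac{316970598785}{113338548}\right)} = \frac{5764915}{139} \left(- \frac{113338548}{316970598785}\right) = - \frac{130677419088684}{8811782646223}$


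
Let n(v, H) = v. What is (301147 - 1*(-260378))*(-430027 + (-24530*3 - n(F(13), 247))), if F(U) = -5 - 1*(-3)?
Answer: -282792412875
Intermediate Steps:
F(U) = -2 (F(U) = -5 + 3 = -2)
(301147 - 1*(-260378))*(-430027 + (-24530*3 - n(F(13), 247))) = (301147 - 1*(-260378))*(-430027 + (-24530*3 - 1*(-2))) = (301147 + 260378)*(-430027 + (-73590 + 2)) = 561525*(-430027 - 73588) = 561525*(-503615) = -282792412875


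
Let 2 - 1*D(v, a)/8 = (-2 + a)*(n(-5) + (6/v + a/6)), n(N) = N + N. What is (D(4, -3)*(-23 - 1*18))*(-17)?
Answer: -239768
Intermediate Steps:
n(N) = 2*N
D(v, a) = 16 - 8*(-2 + a)*(-10 + 6/v + a/6) (D(v, a) = 16 - 8*(-2 + a)*(2*(-5) + (6/v + a/6)) = 16 - 8*(-2 + a)*(-10 + (6/v + a*(1/6))) = 16 - 8*(-2 + a)*(-10 + (6/v + a/6)) = 16 - 8*(-2 + a)*(-10 + 6/v + a/6))
(D(4, -3)*(-23 - 1*18))*(-17) = (((4/3)*(72 - 36*(-3) - 1*4*(108 + (-3)**2 - 62*(-3)))/4)*(-23 - 1*18))*(-17) = (((4/3)*(1/4)*(72 + 108 - 1*4*(108 + 9 + 186)))*(-23 - 18))*(-17) = (((4/3)*(1/4)*(72 + 108 - 1*4*303))*(-41))*(-17) = (((4/3)*(1/4)*(72 + 108 - 1212))*(-41))*(-17) = (((4/3)*(1/4)*(-1032))*(-41))*(-17) = -344*(-41)*(-17) = 14104*(-17) = -239768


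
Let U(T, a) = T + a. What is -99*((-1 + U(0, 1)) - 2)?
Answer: 198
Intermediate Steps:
-99*((-1 + U(0, 1)) - 2) = -99*((-1 + (0 + 1)) - 2) = -99*((-1 + 1) - 2) = -99*(0 - 2) = -99*(-2) = -33*(-6) = 198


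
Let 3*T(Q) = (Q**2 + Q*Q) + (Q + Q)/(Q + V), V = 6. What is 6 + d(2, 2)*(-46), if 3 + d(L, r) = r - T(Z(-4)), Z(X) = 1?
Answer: 1828/21 ≈ 87.048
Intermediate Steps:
T(Q) = 2*Q**2/3 + 2*Q/(3*(6 + Q)) (T(Q) = ((Q**2 + Q*Q) + (Q + Q)/(Q + 6))/3 = ((Q**2 + Q**2) + (2*Q)/(6 + Q))/3 = (2*Q**2 + 2*Q/(6 + Q))/3 = 2*Q**2/3 + 2*Q/(3*(6 + Q)))
d(L, r) = -79/21 + r (d(L, r) = -3 + (r - 2*(1 + 1**2 + 6*1)/(3*(6 + 1))) = -3 + (r - 2*(1 + 1 + 6)/(3*7)) = -3 + (r - 2*8/(3*7)) = -3 + (r - 1*16/21) = -3 + (r - 16/21) = -3 + (-16/21 + r) = -79/21 + r)
6 + d(2, 2)*(-46) = 6 + (-79/21 + 2)*(-46) = 6 - 37/21*(-46) = 6 + 1702/21 = 1828/21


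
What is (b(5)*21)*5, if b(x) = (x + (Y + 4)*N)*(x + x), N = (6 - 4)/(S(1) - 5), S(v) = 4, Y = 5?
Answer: -13650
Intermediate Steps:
N = -2 (N = (6 - 4)/(4 - 5) = 2/(-1) = 2*(-1) = -2)
b(x) = 2*x*(-18 + x) (b(x) = (x + (5 + 4)*(-2))*(x + x) = (x + 9*(-2))*(2*x) = (x - 18)*(2*x) = (-18 + x)*(2*x) = 2*x*(-18 + x))
(b(5)*21)*5 = ((2*5*(-18 + 5))*21)*5 = ((2*5*(-13))*21)*5 = -130*21*5 = -2730*5 = -13650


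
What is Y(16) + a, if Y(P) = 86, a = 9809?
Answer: 9895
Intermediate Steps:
Y(16) + a = 86 + 9809 = 9895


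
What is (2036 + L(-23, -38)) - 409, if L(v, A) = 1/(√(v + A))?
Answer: 1627 - I*√61/61 ≈ 1627.0 - 0.12804*I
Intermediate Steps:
L(v, A) = (A + v)^(-½) (L(v, A) = 1/(√(A + v)) = (A + v)^(-½))
(2036 + L(-23, -38)) - 409 = (2036 + (-38 - 23)^(-½)) - 409 = (2036 + (-61)^(-½)) - 409 = (2036 - I*√61/61) - 409 = 1627 - I*√61/61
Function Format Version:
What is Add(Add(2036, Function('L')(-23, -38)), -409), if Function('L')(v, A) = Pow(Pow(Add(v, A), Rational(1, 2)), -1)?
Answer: Add(1627, Mul(Rational(-1, 61), I, Pow(61, Rational(1, 2)))) ≈ Add(1627.0, Mul(-0.12804, I))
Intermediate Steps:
Function('L')(v, A) = Pow(Add(A, v), Rational(-1, 2)) (Function('L')(v, A) = Pow(Pow(Add(A, v), Rational(1, 2)), -1) = Pow(Add(A, v), Rational(-1, 2)))
Add(Add(2036, Function('L')(-23, -38)), -409) = Add(Add(2036, Pow(Add(-38, -23), Rational(-1, 2))), -409) = Add(Add(2036, Pow(-61, Rational(-1, 2))), -409) = Add(Add(2036, Mul(Rational(-1, 61), I, Pow(61, Rational(1, 2)))), -409) = Add(1627, Mul(Rational(-1, 61), I, Pow(61, Rational(1, 2))))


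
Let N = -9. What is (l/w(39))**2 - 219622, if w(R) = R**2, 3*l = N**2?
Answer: -6272623933/28561 ≈ -2.1962e+5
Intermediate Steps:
l = 27 (l = (1/3)*(-9)**2 = (1/3)*81 = 27)
(l/w(39))**2 - 219622 = (27/(39**2))**2 - 219622 = (27/1521)**2 - 219622 = (27*(1/1521))**2 - 219622 = (3/169)**2 - 219622 = 9/28561 - 219622 = -6272623933/28561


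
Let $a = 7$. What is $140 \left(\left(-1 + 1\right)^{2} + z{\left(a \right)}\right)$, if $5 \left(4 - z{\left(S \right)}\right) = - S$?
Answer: $756$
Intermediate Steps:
$z{\left(S \right)} = 4 + \frac{S}{5}$ ($z{\left(S \right)} = 4 - \frac{\left(-1\right) S}{5} = 4 + \frac{S}{5}$)
$140 \left(\left(-1 + 1\right)^{2} + z{\left(a \right)}\right) = 140 \left(\left(-1 + 1\right)^{2} + \left(4 + \frac{1}{5} \cdot 7\right)\right) = 140 \left(0^{2} + \left(4 + \frac{7}{5}\right)\right) = 140 \left(0 + \frac{27}{5}\right) = 140 \cdot \frac{27}{5} = 756$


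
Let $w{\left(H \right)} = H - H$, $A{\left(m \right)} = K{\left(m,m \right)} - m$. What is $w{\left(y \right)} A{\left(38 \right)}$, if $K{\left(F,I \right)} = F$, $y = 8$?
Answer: $0$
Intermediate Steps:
$A{\left(m \right)} = 0$ ($A{\left(m \right)} = m - m = 0$)
$w{\left(H \right)} = 0$
$w{\left(y \right)} A{\left(38 \right)} = 0 \cdot 0 = 0$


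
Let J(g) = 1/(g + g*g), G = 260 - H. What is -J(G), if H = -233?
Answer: -1/243542 ≈ -4.1061e-6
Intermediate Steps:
G = 493 (G = 260 - 1*(-233) = 260 + 233 = 493)
J(g) = 1/(g + g**2)
-J(G) = -1/(493*(1 + 493)) = -1/(493*494) = -1*1/243542 = -1/243542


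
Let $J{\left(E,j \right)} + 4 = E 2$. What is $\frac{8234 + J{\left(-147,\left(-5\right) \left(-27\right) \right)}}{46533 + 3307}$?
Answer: $\frac{496}{3115} \approx 0.15923$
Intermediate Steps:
$J{\left(E,j \right)} = -4 + 2 E$ ($J{\left(E,j \right)} = -4 + E 2 = -4 + 2 E$)
$\frac{8234 + J{\left(-147,\left(-5\right) \left(-27\right) \right)}}{46533 + 3307} = \frac{8234 + \left(-4 + 2 \left(-147\right)\right)}{46533 + 3307} = \frac{8234 - 298}{49840} = \left(8234 - 298\right) \frac{1}{49840} = 7936 \cdot \frac{1}{49840} = \frac{496}{3115}$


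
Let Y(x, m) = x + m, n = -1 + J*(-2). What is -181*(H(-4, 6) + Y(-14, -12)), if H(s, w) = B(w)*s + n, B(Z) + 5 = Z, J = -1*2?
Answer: 4887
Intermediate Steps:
J = -2
B(Z) = -5 + Z
n = 3 (n = -1 - 2*(-2) = -1 + 4 = 3)
Y(x, m) = m + x
H(s, w) = 3 + s*(-5 + w) (H(s, w) = (-5 + w)*s + 3 = s*(-5 + w) + 3 = 3 + s*(-5 + w))
-181*(H(-4, 6) + Y(-14, -12)) = -181*((3 - 4*(-5 + 6)) + (-12 - 14)) = -181*((3 - 4*1) - 26) = -181*((3 - 4) - 26) = -181*(-1 - 26) = -181*(-27) = 4887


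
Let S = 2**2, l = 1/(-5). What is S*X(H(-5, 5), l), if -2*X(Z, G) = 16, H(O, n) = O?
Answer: -32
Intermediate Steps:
l = -1/5 ≈ -0.20000
X(Z, G) = -8 (X(Z, G) = -1/2*16 = -8)
S = 4
S*X(H(-5, 5), l) = 4*(-8) = -32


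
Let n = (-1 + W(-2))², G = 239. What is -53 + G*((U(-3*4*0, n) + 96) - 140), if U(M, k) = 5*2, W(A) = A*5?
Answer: -8179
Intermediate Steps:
W(A) = 5*A
n = 121 (n = (-1 + 5*(-2))² = (-1 - 10)² = (-11)² = 121)
U(M, k) = 10
-53 + G*((U(-3*4*0, n) + 96) - 140) = -53 + 239*((10 + 96) - 140) = -53 + 239*(106 - 140) = -53 + 239*(-34) = -53 - 8126 = -8179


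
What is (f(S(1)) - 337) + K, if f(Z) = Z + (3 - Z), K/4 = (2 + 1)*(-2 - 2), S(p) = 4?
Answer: -382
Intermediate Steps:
K = -48 (K = 4*((2 + 1)*(-2 - 2)) = 4*(3*(-4)) = 4*(-12) = -48)
f(Z) = 3
(f(S(1)) - 337) + K = (3 - 337) - 48 = -334 - 48 = -382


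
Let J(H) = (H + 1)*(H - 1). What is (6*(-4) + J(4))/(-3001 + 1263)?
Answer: 9/1738 ≈ 0.0051784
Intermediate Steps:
J(H) = (1 + H)*(-1 + H)
(6*(-4) + J(4))/(-3001 + 1263) = (6*(-4) + (-1 + 4**2))/(-3001 + 1263) = (-24 + (-1 + 16))/(-1738) = -(-24 + 15)/1738 = -1/1738*(-9) = 9/1738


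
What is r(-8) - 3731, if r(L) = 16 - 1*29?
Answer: -3744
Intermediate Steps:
r(L) = -13 (r(L) = 16 - 29 = -13)
r(-8) - 3731 = -13 - 3731 = -3744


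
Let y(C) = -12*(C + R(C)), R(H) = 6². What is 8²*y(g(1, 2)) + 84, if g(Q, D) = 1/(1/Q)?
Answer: -28332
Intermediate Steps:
g(Q, D) = Q
R(H) = 36
y(C) = -432 - 12*C (y(C) = -12*(C + 36) = -12*(36 + C) = -432 - 12*C)
8²*y(g(1, 2)) + 84 = 8²*(-432 - 12*1) + 84 = 64*(-432 - 12) + 84 = 64*(-444) + 84 = -28416 + 84 = -28332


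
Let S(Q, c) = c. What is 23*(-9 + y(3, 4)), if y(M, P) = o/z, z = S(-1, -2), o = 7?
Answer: -575/2 ≈ -287.50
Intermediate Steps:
z = -2
y(M, P) = -7/2 (y(M, P) = 7/(-2) = 7*(-½) = -7/2)
23*(-9 + y(3, 4)) = 23*(-9 - 7/2) = 23*(-25/2) = -575/2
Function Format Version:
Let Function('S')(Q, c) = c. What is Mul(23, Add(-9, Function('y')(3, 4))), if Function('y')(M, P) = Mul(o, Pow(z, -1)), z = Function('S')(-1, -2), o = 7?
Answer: Rational(-575, 2) ≈ -287.50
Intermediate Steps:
z = -2
Function('y')(M, P) = Rational(-7, 2) (Function('y')(M, P) = Mul(7, Pow(-2, -1)) = Mul(7, Rational(-1, 2)) = Rational(-7, 2))
Mul(23, Add(-9, Function('y')(3, 4))) = Mul(23, Add(-9, Rational(-7, 2))) = Mul(23, Rational(-25, 2)) = Rational(-575, 2)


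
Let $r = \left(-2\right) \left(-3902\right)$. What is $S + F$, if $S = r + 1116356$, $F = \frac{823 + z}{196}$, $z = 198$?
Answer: $\frac{220336381}{196} \approx 1.1242 \cdot 10^{6}$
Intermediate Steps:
$r = 7804$
$F = \frac{1021}{196}$ ($F = \frac{823 + 198}{196} = 1021 \cdot \frac{1}{196} = \frac{1021}{196} \approx 5.2092$)
$S = 1124160$ ($S = 7804 + 1116356 = 1124160$)
$S + F = 1124160 + \frac{1021}{196} = \frac{220336381}{196}$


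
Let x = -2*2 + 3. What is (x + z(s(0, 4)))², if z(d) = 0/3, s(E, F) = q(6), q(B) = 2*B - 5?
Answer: 1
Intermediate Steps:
q(B) = -5 + 2*B
s(E, F) = 7 (s(E, F) = -5 + 2*6 = -5 + 12 = 7)
z(d) = 0 (z(d) = 0*(⅓) = 0)
x = -1 (x = -4 + 3 = -1)
(x + z(s(0, 4)))² = (-1 + 0)² = (-1)² = 1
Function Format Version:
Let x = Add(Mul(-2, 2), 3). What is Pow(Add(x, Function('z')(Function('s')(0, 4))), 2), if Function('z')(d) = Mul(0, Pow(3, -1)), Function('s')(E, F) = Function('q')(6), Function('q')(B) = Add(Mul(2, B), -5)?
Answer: 1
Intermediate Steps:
Function('q')(B) = Add(-5, Mul(2, B))
Function('s')(E, F) = 7 (Function('s')(E, F) = Add(-5, Mul(2, 6)) = Add(-5, 12) = 7)
Function('z')(d) = 0 (Function('z')(d) = Mul(0, Rational(1, 3)) = 0)
x = -1 (x = Add(-4, 3) = -1)
Pow(Add(x, Function('z')(Function('s')(0, 4))), 2) = Pow(Add(-1, 0), 2) = Pow(-1, 2) = 1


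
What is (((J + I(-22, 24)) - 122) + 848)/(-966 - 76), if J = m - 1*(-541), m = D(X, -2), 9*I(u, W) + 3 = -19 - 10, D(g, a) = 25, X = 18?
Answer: -5798/4689 ≈ -1.2365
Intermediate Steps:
I(u, W) = -32/9 (I(u, W) = -⅓ + (-19 - 10)/9 = -⅓ + (⅑)*(-29) = -⅓ - 29/9 = -32/9)
m = 25
J = 566 (J = 25 - 1*(-541) = 25 + 541 = 566)
(((J + I(-22, 24)) - 122) + 848)/(-966 - 76) = (((566 - 32/9) - 122) + 848)/(-966 - 76) = ((5062/9 - 122) + 848)/(-1042) = (3964/9 + 848)*(-1/1042) = (11596/9)*(-1/1042) = -5798/4689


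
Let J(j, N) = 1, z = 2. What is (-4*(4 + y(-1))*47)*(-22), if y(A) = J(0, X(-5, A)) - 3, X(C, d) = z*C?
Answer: 8272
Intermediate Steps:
X(C, d) = 2*C
y(A) = -2 (y(A) = 1 - 3 = -2)
(-4*(4 + y(-1))*47)*(-22) = (-4*(4 - 2)*47)*(-22) = (-4*2*47)*(-22) = -8*47*(-22) = -376*(-22) = 8272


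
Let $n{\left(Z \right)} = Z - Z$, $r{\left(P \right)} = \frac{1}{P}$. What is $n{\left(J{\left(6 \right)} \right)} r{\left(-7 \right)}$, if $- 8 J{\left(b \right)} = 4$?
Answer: $0$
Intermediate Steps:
$J{\left(b \right)} = - \frac{1}{2}$ ($J{\left(b \right)} = \left(- \frac{1}{8}\right) 4 = - \frac{1}{2}$)
$n{\left(Z \right)} = 0$
$n{\left(J{\left(6 \right)} \right)} r{\left(-7 \right)} = \frac{0}{-7} = 0 \left(- \frac{1}{7}\right) = 0$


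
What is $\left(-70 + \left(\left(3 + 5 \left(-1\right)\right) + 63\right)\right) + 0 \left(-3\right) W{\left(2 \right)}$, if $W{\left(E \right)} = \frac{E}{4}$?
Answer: $-9$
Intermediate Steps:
$W{\left(E \right)} = \frac{E}{4}$ ($W{\left(E \right)} = E \frac{1}{4} = \frac{E}{4}$)
$\left(-70 + \left(\left(3 + 5 \left(-1\right)\right) + 63\right)\right) + 0 \left(-3\right) W{\left(2 \right)} = \left(-70 + \left(\left(3 + 5 \left(-1\right)\right) + 63\right)\right) + 0 \left(-3\right) \frac{1}{4} \cdot 2 = \left(-70 + \left(\left(3 - 5\right) + 63\right)\right) + 0 \cdot \frac{1}{2} = \left(-70 + \left(-2 + 63\right)\right) + 0 = \left(-70 + 61\right) + 0 = -9 + 0 = -9$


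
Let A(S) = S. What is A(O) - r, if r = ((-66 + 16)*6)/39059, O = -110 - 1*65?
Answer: -6835025/39059 ≈ -174.99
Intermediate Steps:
O = -175 (O = -110 - 65 = -175)
r = -300/39059 (r = -50*6*(1/39059) = -300*1/39059 = -300/39059 ≈ -0.0076807)
A(O) - r = -175 - 1*(-300/39059) = -175 + 300/39059 = -6835025/39059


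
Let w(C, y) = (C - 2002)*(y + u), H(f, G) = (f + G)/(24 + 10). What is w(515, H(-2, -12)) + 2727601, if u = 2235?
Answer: -10118939/17 ≈ -5.9523e+5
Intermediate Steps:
H(f, G) = G/34 + f/34 (H(f, G) = (G + f)/34 = (G + f)*(1/34) = G/34 + f/34)
w(C, y) = (-2002 + C)*(2235 + y) (w(C, y) = (C - 2002)*(y + 2235) = (-2002 + C)*(2235 + y))
w(515, H(-2, -12)) + 2727601 = (-4474470 - 2002*((1/34)*(-12) + (1/34)*(-2)) + 2235*515 + 515*((1/34)*(-12) + (1/34)*(-2))) + 2727601 = (-4474470 - 2002*(-6/17 - 1/17) + 1151025 + 515*(-6/17 - 1/17)) + 2727601 = (-4474470 - 2002*(-7/17) + 1151025 + 515*(-7/17)) + 2727601 = (-4474470 + 14014/17 + 1151025 - 3605/17) + 2727601 = -56488156/17 + 2727601 = -10118939/17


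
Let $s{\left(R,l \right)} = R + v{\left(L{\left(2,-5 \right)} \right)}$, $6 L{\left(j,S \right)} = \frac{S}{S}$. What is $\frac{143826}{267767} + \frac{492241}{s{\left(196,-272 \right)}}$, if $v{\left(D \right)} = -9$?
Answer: $\frac{7754870077}{2945437} \approx 2632.8$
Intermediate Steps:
$L{\left(j,S \right)} = \frac{1}{6}$ ($L{\left(j,S \right)} = \frac{S \frac{1}{S}}{6} = \frac{1}{6} \cdot 1 = \frac{1}{6}$)
$s{\left(R,l \right)} = -9 + R$ ($s{\left(R,l \right)} = R - 9 = -9 + R$)
$\frac{143826}{267767} + \frac{492241}{s{\left(196,-272 \right)}} = \frac{143826}{267767} + \frac{492241}{-9 + 196} = 143826 \cdot \frac{1}{267767} + \frac{492241}{187} = \frac{143826}{267767} + 492241 \cdot \frac{1}{187} = \frac{143826}{267767} + \frac{492241}{187} = \frac{7754870077}{2945437}$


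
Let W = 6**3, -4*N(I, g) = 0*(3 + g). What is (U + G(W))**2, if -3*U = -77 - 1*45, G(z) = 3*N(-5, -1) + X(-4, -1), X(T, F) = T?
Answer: 12100/9 ≈ 1344.4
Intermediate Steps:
N(I, g) = 0 (N(I, g) = -0*(3 + g) = -1/4*0 = 0)
W = 216
G(z) = -4 (G(z) = 3*0 - 4 = 0 - 4 = -4)
U = 122/3 (U = -(-77 - 1*45)/3 = -(-77 - 45)/3 = -1/3*(-122) = 122/3 ≈ 40.667)
(U + G(W))**2 = (122/3 - 4)**2 = (110/3)**2 = 12100/9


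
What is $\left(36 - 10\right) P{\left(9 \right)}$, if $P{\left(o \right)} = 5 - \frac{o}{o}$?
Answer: $104$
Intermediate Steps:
$P{\left(o \right)} = 4$ ($P{\left(o \right)} = 5 - 1 = 4$)
$\left(36 - 10\right) P{\left(9 \right)} = \left(36 - 10\right) 4 = 26 \cdot 4 = 104$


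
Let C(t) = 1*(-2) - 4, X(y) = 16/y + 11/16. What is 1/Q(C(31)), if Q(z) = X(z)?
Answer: -48/95 ≈ -0.50526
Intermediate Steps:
X(y) = 11/16 + 16/y (X(y) = 16/y + 11*(1/16) = 16/y + 11/16 = 11/16 + 16/y)
C(t) = -6 (C(t) = -2 - 4 = -6)
Q(z) = 11/16 + 16/z
1/Q(C(31)) = 1/(11/16 + 16/(-6)) = 1/(11/16 + 16*(-⅙)) = 1/(11/16 - 8/3) = 1/(-95/48) = -48/95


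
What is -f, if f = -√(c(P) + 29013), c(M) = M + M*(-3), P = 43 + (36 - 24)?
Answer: √28903 ≈ 170.01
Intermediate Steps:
P = 55 (P = 43 + 12 = 55)
c(M) = -2*M (c(M) = M - 3*M = -2*M)
f = -√28903 (f = -√(-2*55 + 29013) = -√(-110 + 29013) = -√28903 ≈ -170.01)
-f = -(-1)*√28903 = √28903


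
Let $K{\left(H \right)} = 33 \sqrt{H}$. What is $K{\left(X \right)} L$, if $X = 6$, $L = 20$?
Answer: $660 \sqrt{6} \approx 1616.7$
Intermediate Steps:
$K{\left(X \right)} L = 33 \sqrt{6} \cdot 20 = 660 \sqrt{6}$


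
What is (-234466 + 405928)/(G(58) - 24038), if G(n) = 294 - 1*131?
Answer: -171462/23875 ≈ -7.1817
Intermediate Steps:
G(n) = 163 (G(n) = 294 - 131 = 163)
(-234466 + 405928)/(G(58) - 24038) = (-234466 + 405928)/(163 - 24038) = 171462/(-23875) = 171462*(-1/23875) = -171462/23875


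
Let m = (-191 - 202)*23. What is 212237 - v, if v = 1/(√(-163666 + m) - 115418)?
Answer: 2827312527584091/13321487429 + I*√172705/13321487429 ≈ 2.1224e+5 + 3.1196e-8*I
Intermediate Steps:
m = -9039 (m = -393*23 = -9039)
v = 1/(-115418 + I*√172705) (v = 1/(√(-163666 - 9039) - 115418) = 1/(√(-172705) - 115418) = 1/(I*√172705 - 115418) = 1/(-115418 + I*√172705) ≈ -8.6641e-6 - 3.12e-8*I)
212237 - v = 212237 - (-115418/13321487429 - I*√172705/13321487429) = 212237 + (115418/13321487429 + I*√172705/13321487429) = 2827312527584091/13321487429 + I*√172705/13321487429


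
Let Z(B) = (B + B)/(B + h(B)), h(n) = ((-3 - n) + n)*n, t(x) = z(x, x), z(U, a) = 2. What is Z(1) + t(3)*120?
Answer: 239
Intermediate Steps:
t(x) = 2
h(n) = -3*n
Z(B) = -1 (Z(B) = (B + B)/(B - 3*B) = (2*B)/((-2*B)) = (2*B)*(-1/(2*B)) = -1)
Z(1) + t(3)*120 = -1 + 2*120 = -1 + 240 = 239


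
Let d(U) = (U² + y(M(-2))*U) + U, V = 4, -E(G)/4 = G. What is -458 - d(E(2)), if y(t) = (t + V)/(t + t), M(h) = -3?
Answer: -1546/3 ≈ -515.33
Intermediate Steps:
E(G) = -4*G
y(t) = (4 + t)/(2*t) (y(t) = (t + 4)/(t + t) = (4 + t)/((2*t)) = (4 + t)*(1/(2*t)) = (4 + t)/(2*t))
d(U) = U² + 5*U/6 (d(U) = (U² + ((½)*(4 - 3)/(-3))*U) + U = (U² + ((½)*(-⅓)*1)*U) + U = (U² - U/6) + U = U² + 5*U/6)
-458 - d(E(2)) = -458 - (-4*2)*(5 + 6*(-4*2))/6 = -458 - (-8)*(5 + 6*(-8))/6 = -458 - (-8)*(5 - 48)/6 = -458 - (-8)*(-43)/6 = -458 - 1*172/3 = -458 - 172/3 = -1546/3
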